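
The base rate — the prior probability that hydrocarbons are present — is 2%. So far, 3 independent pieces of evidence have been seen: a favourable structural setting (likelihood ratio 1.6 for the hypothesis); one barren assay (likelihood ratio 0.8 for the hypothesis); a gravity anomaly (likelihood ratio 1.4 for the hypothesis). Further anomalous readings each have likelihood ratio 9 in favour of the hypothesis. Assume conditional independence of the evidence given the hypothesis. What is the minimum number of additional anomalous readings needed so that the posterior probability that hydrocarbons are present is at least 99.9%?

Prior odds = 0.02/0.98 = 1/49.
Combined Bayes factor of the evidence already in hand = 1.6 × 0.8 × 1.4 = 1.792.
Odds after that evidence = (1/49) × 1.792 = 32/875.
Target odds = 0.999/0.001 = 999.
Need 9ⁿ ≥ 999 ÷ (32/875) = 27316.40625.
9⁴ = 6561 falls short of 27316.40625 but 9⁵ = 59049 reaches it, so n = 5.

5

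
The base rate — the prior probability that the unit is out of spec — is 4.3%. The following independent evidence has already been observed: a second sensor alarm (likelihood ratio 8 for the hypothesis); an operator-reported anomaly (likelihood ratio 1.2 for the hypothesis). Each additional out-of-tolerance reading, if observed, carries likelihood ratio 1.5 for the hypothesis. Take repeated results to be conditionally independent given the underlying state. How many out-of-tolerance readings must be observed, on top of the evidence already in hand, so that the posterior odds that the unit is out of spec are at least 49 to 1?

Prior odds = 0.043/0.957 = 43/957.
Combined Bayes factor of the evidence already in hand = 8 × 1.2 = 9.6.
Odds after that evidence = (43/957) × 9.6 = 688/1595.
Target odds = 49.
Need 1.5ⁿ ≥ 49 ÷ (688/1595) = 78155/688.
1.5¹¹ = 177147/2048 falls short of 78155/688 but 1.5¹² = 531441/4096 reaches it, so n = 12.

12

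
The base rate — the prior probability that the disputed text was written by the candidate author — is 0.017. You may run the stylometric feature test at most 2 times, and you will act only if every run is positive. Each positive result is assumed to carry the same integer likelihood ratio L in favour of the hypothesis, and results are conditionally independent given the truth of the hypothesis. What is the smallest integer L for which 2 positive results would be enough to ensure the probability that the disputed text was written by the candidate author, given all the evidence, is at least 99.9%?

Prior odds = 0.017/0.983 = 17/983.
Target odds = 0.999/0.001 = 999.
Need L² ≥ 999 ÷ (17/983) = 982017/17.
240² = 57600 < 982017/17 ≤ 58081 = 241², so L = 241.

241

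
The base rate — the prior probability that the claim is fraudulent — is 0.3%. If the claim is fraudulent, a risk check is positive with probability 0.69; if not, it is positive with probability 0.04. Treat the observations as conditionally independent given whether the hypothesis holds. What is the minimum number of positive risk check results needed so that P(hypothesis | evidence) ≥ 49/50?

Prior odds: 0.003 ÷ 0.997 = 3/997.
Likelihood ratio of a positive = 0.69/0.04 = 17.25.
Target odds: 0.98 ÷ 0.02 = 49.
Require 17.25ⁿ ≥ 49 ÷ (3/997) = 48853/3.
17.25³ = 5132.953125 falls short of 48853/3 but 17.25⁴ = 22667121/256 reaches it, so n = 4.

4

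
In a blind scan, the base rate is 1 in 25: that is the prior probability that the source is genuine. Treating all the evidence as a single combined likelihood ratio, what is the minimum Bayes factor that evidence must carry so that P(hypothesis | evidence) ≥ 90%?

216

Prior odds = 0.04/0.96 = 1/24.
Target odds = 0.9/0.1 = 9.
Required Bayes factor = 9 ÷ (1/24) = 216.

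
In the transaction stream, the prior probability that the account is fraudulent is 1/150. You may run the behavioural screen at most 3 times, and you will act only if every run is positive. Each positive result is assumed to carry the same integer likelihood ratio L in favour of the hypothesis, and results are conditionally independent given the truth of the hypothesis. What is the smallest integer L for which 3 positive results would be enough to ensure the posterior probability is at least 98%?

20

Prior odds = (1/150)/(149/150) = 1/149.
Target odds = 0.98/0.02 = 49.
Need L³ ≥ 49 ÷ (1/149) = 7301.
19³ = 6859 < 7301 ≤ 8000 = 20³, so L = 20.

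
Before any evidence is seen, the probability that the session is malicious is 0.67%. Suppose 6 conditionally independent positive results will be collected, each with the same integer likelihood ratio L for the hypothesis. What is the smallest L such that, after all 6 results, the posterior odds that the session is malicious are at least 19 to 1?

4

Prior odds = 0.0067/0.9933 = 67/9933.
Target odds = 19.
Need L⁶ ≥ 19 ÷ (67/9933) = 188727/67.
3⁶ = 729 < 188727/67 ≤ 4096 = 4⁶, so L = 4.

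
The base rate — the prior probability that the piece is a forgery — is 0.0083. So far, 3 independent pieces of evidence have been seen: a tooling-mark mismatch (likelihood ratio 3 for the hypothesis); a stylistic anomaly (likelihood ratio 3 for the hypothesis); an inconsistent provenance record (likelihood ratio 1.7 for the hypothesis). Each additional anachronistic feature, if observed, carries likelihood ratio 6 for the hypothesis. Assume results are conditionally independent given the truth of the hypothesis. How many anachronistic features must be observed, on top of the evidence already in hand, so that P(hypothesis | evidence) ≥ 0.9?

3

Prior odds = 0.0083/0.9917 = 83/9917.
Combined Bayes factor of the evidence already in hand = 3 × 3 × 1.7 = 15.3.
Odds after that evidence = (83/9917) × 15.3 = 12699/99170.
Target odds = 0.9/0.1 = 9.
Need 6ⁿ ≥ 9 ÷ (12699/99170) = 99170/1411.
6² = 36 falls short of 99170/1411 but 6³ = 216 reaches it, so n = 3.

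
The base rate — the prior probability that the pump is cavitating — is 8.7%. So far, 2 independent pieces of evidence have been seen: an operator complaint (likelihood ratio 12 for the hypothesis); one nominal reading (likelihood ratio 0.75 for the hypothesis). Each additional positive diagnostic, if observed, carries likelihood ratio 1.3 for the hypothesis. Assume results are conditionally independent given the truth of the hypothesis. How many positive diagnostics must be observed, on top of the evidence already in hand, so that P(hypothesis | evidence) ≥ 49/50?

16

Prior odds = 0.087/0.913 = 87/913.
Combined Bayes factor of the evidence already in hand = 12 × 0.75 = 9.
Odds after that evidence = (87/913) × 9 = 783/913.
Target odds = 0.98/0.02 = 49.
Need 1.3ⁿ ≥ 49 ÷ (783/913) = 44737/783.
1.3¹⁵ ≈51.1859 falls short of 44737/783 but 1.3¹⁶ ≈66.5417 reaches it, so n = 16.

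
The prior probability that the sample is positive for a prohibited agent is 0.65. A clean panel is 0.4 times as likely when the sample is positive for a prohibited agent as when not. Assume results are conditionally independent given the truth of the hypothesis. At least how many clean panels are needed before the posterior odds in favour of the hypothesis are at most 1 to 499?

8

Prior odds = 0.65/0.35 = 13/7.
Likelihood ratio per clean panel = 0.4.
Target odds = 1/499.
Need (13/7) × 0.4ⁿ ≤ 1/499, i.e. 0.4ⁿ ≤ 7/6487.
0.4⁷ = 128/78125 is still above 7/6487 but 0.4⁸ = 256/390625 is at or below it, so n = 8.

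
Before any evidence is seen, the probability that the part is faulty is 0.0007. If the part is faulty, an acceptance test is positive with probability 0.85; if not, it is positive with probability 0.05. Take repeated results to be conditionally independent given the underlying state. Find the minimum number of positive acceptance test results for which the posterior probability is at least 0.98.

4

Prior odds = 0.0007/0.9993 = 7/9993.
Likelihood ratio of a positive = 0.85/0.05 = 17.
Target posterior odds = 0.98/0.02 = 49.
Need (7/9993) × 17ⁿ ≥ 49, i.e. 17ⁿ ≥ 69951.
17³ = 4913 falls short of 69951 but 17⁴ = 83521 reaches it, so n = 4.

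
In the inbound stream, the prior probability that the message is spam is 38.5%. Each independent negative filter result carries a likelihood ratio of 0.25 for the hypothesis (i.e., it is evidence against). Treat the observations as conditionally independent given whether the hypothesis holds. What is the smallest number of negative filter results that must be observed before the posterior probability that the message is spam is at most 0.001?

5

Prior odds = 0.385/0.615 = 77/123.
Likelihood ratio per negative filter result = 0.25.
Target posterior odds = 0.001/0.999 = 1/999.
Need (77/123) × 0.25ⁿ ≤ 1/999, i.e. 0.25ⁿ ≤ 41/25641.
0.25⁴ = 0.00390625 is still above 41/25641 but 0.25⁵ = 1/1024 is at or below it, so n = 5.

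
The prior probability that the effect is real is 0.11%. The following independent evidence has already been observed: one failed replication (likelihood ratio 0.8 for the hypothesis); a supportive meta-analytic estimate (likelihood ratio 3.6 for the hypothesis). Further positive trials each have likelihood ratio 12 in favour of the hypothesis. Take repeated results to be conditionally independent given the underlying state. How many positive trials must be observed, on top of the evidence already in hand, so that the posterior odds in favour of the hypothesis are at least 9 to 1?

4

Prior odds = 0.0011/0.9989 = 11/9989.
Combined Bayes factor of the evidence already in hand = 0.8 × 3.6 = 2.88.
Odds after that evidence = (11/9989) × 2.88 = 792/249725.
Target odds = 9.
Need 12ⁿ ≥ 9 ÷ (792/249725) = 249725/88.
12³ = 1728 falls short of 249725/88 but 12⁴ = 20736 reaches it, so n = 4.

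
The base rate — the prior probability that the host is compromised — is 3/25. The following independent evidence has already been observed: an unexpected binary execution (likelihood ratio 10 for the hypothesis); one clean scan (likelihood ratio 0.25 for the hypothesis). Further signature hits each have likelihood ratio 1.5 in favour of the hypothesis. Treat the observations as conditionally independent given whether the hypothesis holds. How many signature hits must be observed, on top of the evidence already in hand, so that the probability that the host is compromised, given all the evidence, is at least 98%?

13

Prior odds = 0.12/0.88 = 3/22.
Combined Bayes factor of the evidence already in hand = 10 × 0.25 = 2.5.
Odds after that evidence = (3/22) × 2.5 = 15/44.
Target odds = 0.98/0.02 = 49.
Need 1.5ⁿ ≥ 49 ÷ (15/44) = 2156/15.
1.5¹² = 531441/4096 falls short of 2156/15 but 1.5¹³ = 1594323/8192 reaches it, so n = 13.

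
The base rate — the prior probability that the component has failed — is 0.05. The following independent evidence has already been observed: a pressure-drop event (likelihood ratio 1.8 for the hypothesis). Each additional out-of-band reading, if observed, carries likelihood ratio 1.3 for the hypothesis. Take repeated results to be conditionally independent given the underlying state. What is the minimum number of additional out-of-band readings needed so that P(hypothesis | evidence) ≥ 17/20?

16

Prior odds = 0.05/0.95 = 1/19.
Bayes factor of the evidence already in hand = 1.8.
Odds after that evidence = (1/19) × 1.8 = 9/95.
Target odds = 0.85/0.15 = 17/3.
Need 1.3ⁿ ≥ 17/3 ÷ (9/95) = 1615/27.
1.3¹⁵ ≈51.1859 falls short of 1615/27 but 1.3¹⁶ ≈66.5417 reaches it, so n = 16.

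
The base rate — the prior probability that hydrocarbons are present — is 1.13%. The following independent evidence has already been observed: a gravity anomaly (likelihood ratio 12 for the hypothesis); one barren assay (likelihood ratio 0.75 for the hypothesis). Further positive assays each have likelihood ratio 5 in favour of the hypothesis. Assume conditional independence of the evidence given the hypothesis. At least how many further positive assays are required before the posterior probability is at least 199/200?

Prior odds = 0.0113/0.9887 = 113/9887.
Combined Bayes factor of the evidence already in hand = 12 × 0.75 = 9.
Odds after that evidence = (113/9887) × 9 = 1017/9887.
Target odds = 0.995/0.005 = 199.
Need 5ⁿ ≥ 199 ÷ (1017/9887) = 1967513/1017.
5⁴ = 625 falls short of 1967513/1017 but 5⁵ = 3125 reaches it, so n = 5.

5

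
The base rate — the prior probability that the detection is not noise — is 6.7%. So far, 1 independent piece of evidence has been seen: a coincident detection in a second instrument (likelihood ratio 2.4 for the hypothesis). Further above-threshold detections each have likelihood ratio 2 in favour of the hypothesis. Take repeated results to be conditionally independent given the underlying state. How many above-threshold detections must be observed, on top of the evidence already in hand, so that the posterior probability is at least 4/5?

Prior odds = 0.067/0.933 = 67/933.
Bayes factor of the evidence already in hand = 2.4.
Odds after that evidence = (67/933) × 2.4 = 268/1555.
Target odds = 0.8/0.2 = 4.
Need 2ⁿ ≥ 4 ÷ (268/1555) = 1555/67.
2⁴ = 16 falls short of 1555/67 but 2⁵ = 32 reaches it, so n = 5.

5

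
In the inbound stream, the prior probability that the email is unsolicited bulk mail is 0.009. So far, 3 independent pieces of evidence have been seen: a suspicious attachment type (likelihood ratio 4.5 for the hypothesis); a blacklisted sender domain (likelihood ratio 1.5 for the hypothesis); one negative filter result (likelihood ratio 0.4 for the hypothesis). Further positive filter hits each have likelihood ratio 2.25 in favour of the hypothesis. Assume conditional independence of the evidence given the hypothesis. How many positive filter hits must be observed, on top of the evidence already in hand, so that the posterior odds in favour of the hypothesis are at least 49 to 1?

10

Prior odds = 0.009/0.991 = 9/991.
Combined Bayes factor of the evidence already in hand = 4.5 × 1.5 × 0.4 = 2.7.
Odds after that evidence = (9/991) × 2.7 = 243/9910.
Target odds = 49.
Need 2.25ⁿ ≥ 49 ÷ (243/9910) = 485590/243.
2.25⁹ = 387420489/262144 falls short of 485590/243 but 2.25¹⁰ ≈3325.26 reaches it, so n = 10.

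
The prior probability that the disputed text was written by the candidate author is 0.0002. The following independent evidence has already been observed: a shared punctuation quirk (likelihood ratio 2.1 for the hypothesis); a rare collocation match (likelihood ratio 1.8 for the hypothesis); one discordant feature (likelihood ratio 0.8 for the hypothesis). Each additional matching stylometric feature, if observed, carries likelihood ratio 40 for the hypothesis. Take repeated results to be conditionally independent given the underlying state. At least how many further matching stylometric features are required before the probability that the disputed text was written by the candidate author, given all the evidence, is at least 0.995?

4

Prior odds = 0.0002/0.9998 = 1/4999.
Combined Bayes factor of the evidence already in hand = 2.1 × 1.8 × 0.8 = 3.024.
Odds after that evidence = (1/4999) × 3.024 = 378/624875.
Target odds = 0.995/0.005 = 199.
Need 40ⁿ ≥ 199 ÷ (378/624875) = 124350125/378.
40³ = 64000 falls short of 124350125/378 but 40⁴ = 2560000 reaches it, so n = 4.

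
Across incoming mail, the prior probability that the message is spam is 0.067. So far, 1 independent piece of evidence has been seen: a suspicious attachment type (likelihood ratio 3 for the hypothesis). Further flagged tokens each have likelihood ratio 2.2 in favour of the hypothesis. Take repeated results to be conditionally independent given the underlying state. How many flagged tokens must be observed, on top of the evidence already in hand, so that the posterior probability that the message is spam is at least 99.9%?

11

Prior odds = 0.067/0.933 = 67/933.
Bayes factor of the evidence already in hand = 3.
Odds after that evidence = (67/933) × 3 = 67/311.
Target odds = 0.999/0.001 = 999.
Need 2.2ⁿ ≥ 999 ÷ (67/311) = 310689/67.
2.2¹⁰ ≈2655.99 falls short of 310689/67 but 2.2¹¹ ≈5843.18 reaches it, so n = 11.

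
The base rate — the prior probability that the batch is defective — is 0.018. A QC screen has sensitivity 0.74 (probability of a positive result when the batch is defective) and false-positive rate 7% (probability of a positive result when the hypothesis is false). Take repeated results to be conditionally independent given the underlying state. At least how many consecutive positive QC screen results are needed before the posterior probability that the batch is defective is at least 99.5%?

Prior odds = 0.018/0.982 = 9/491.
Likelihood ratio of a positive result = 0.74/0.07 = 74/7.
Target posterior odds = 0.995/0.005 = 199.
Require (74/7)ⁿ ≥ 199 ÷ (9/491) = 97709/9.
(74/7)³ = 405224/343 falls short of 97709/9 but (74/7)⁴ = 29986576/2401 reaches it, so n = 4.

4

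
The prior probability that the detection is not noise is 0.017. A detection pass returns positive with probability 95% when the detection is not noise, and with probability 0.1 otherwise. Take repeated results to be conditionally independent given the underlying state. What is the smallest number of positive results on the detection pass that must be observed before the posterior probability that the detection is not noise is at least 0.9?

Prior odds = 0.017/0.983 = 17/983.
Likelihood ratio of a positive result = 0.95/0.1 = 9.5.
Target odds: 0.9 ÷ 0.1 = 9.
Need (17/983) × 9.5ⁿ ≥ 9, i.e. 9.5ⁿ ≥ 8847/17.
9.5² = 90.25 falls short of 8847/17 but 9.5³ = 857.375 reaches it, so n = 3.

3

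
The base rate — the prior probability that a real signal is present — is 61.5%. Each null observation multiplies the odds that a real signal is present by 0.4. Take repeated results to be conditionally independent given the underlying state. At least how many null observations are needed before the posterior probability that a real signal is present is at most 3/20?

Prior odds: 0.615 ÷ 0.385 = 123/77.
Likelihood ratio per null observation = 0.4.
Target odds: 0.15 ÷ 0.85 = 3/17.
Require 0.4ⁿ ≤ 3/17 ÷ (123/77) = 77/697.
0.4² = 0.16 is still above 77/697 but 0.4³ = 0.064 is at or below it, so n = 3.

3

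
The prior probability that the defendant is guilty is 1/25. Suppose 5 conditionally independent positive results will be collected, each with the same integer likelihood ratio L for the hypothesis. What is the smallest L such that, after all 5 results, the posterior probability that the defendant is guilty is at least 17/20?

Prior odds = 0.04/0.96 = 1/24.
Target odds = 0.85/0.15 = 17/3.
Need L⁵ ≥ 17/3 ÷ (1/24) = 136.
2⁵ = 32 < 136 ≤ 243 = 3⁵, so L = 3.

3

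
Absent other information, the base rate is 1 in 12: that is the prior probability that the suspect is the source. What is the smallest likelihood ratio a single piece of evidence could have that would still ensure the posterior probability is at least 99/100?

Prior odds = (1/12)/(11/12) = 1/11.
Target odds = 0.99/0.01 = 99.
Required Bayes factor = 99 ÷ (1/11) = 1089.

1089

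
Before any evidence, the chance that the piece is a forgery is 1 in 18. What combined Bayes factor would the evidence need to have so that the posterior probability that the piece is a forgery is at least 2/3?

34

Prior odds = (1/18)/(17/18) = 1/17.
Target odds = (2/3)/(1/3) = 2.
Required Bayes factor = 2 ÷ (1/17) = 34.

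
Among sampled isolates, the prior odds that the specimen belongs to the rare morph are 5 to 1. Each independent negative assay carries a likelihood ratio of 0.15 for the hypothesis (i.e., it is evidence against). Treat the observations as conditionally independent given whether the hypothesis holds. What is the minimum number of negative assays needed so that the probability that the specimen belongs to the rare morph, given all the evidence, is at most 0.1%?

5

Prior odds = 5.
Likelihood ratio per negative assay = 0.15.
Target odds: 0.001 ÷ 0.999 = 1/999.
Require 0.15ⁿ ≤ 1/999 ÷ 5 = 1/4995.
0.15⁴ = 81/160000 is still above 1/4995 but 0.15⁵ = 243/3200000 is at or below it, so n = 5.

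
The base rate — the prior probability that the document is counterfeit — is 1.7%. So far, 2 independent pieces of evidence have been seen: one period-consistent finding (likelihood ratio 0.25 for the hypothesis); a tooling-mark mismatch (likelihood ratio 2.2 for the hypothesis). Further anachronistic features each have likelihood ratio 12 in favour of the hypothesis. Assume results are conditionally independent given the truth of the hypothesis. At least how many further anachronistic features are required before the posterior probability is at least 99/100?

4

Prior odds = 0.017/0.983 = 17/983.
Combined Bayes factor of the evidence already in hand = 0.25 × 2.2 = 0.55.
Odds after that evidence = (17/983) × 0.55 = 187/19660.
Target odds = 0.99/0.01 = 99.
Need 12ⁿ ≥ 99 ÷ (187/19660) = 176940/17.
12³ = 1728 falls short of 176940/17 but 12⁴ = 20736 reaches it, so n = 4.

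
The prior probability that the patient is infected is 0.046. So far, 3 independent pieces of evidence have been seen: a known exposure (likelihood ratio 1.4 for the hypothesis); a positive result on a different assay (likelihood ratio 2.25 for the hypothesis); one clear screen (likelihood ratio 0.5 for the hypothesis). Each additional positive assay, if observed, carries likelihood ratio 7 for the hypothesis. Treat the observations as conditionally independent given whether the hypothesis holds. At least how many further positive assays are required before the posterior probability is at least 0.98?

Prior odds = 0.046/0.954 = 23/477.
Combined Bayes factor of the evidence already in hand = 1.4 × 2.25 × 0.5 = 1.575.
Odds after that evidence = (23/477) × 1.575 = 161/2120.
Target odds = 0.98/0.02 = 49.
Need 7ⁿ ≥ 49 ÷ (161/2120) = 14840/23.
7³ = 343 falls short of 14840/23 but 7⁴ = 2401 reaches it, so n = 4.

4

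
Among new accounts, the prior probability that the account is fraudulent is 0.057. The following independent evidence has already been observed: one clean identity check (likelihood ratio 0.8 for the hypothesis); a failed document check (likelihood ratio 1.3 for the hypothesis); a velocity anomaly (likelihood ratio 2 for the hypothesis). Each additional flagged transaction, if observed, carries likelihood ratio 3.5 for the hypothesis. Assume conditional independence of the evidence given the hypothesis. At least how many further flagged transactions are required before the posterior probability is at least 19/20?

Prior odds = 0.057/0.943 = 57/943.
Combined Bayes factor of the evidence already in hand = 0.8 × 1.3 × 2 = 2.08.
Odds after that evidence = (57/943) × 2.08 = 2964/23575.
Target odds = 0.95/0.05 = 19.
Need 3.5ⁿ ≥ 19 ÷ (2964/23575) = 23575/156.
3.5⁴ = 150.0625 falls short of 23575/156 but 3.5⁵ = 525.21875 reaches it, so n = 5.

5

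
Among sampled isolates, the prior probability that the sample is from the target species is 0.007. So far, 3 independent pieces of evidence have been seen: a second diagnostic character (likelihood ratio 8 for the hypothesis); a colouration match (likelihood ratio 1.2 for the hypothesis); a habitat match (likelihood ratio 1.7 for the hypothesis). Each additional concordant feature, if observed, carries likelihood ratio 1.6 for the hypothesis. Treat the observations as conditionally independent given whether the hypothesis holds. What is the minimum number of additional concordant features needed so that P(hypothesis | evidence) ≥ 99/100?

15

Prior odds = 0.007/0.993 = 7/993.
Combined Bayes factor of the evidence already in hand = 8 × 1.2 × 1.7 = 16.32.
Odds after that evidence = (7/993) × 16.32 = 952/8275.
Target odds = 0.99/0.01 = 99.
Need 1.6ⁿ ≥ 99 ÷ (952/8275) = 819225/952.
1.6¹⁴ ≈720.576 falls short of 819225/952 but 1.6¹⁵ ≈1152.92 reaches it, so n = 15.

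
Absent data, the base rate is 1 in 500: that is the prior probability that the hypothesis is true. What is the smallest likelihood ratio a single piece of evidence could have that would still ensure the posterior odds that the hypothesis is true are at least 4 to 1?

1996

Prior odds = 0.002/0.998 = 1/499.
Target odds = 4.
Required Bayes factor = 4 ÷ (1/499) = 1996.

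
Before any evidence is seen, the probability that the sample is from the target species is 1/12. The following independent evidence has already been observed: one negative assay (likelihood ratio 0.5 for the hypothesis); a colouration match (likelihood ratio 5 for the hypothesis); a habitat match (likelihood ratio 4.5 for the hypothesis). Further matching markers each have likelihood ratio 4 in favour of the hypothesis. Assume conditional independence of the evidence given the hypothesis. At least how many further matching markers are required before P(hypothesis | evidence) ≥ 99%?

Prior odds = (1/12)/(11/12) = 1/11.
Combined Bayes factor of the evidence already in hand = 0.5 × 5 × 4.5 = 11.25.
Odds after that evidence = (1/11) × 11.25 = 45/44.
Target odds = 0.99/0.01 = 99.
Need 4ⁿ ≥ 99 ÷ (45/44) = 96.8.
4³ = 64 falls short of 96.8 but 4⁴ = 256 reaches it, so n = 4.

4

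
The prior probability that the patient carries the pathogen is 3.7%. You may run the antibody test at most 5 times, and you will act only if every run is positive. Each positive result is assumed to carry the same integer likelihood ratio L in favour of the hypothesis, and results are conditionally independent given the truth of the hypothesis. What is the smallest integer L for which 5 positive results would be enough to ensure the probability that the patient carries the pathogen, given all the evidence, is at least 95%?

Prior odds = 0.037/0.963 = 37/963.
Target odds = 0.95/0.05 = 19.
Need L⁵ ≥ 19 ÷ (37/963) = 18297/37.
3⁵ = 243 < 18297/37 ≤ 1024 = 4⁵, so L = 4.

4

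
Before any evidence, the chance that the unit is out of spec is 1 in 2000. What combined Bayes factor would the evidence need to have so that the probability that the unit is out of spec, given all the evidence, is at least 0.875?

13993

Prior odds = 0.0005/0.9995 = 1/1999.
Target odds = 0.875/0.125 = 7.
Required Bayes factor = 7 ÷ (1/1999) = 13993.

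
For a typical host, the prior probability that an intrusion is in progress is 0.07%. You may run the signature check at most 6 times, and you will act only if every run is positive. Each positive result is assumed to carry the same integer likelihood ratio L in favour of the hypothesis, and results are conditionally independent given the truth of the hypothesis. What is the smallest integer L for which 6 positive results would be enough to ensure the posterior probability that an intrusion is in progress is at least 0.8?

Prior odds = 0.0007/0.9993 = 7/9993.
Target odds = 0.8/0.2 = 4.
Need L⁶ ≥ 4 ÷ (7/9993) = 39972/7.
4⁶ = 4096 < 39972/7 ≤ 15625 = 5⁶, so L = 5.

5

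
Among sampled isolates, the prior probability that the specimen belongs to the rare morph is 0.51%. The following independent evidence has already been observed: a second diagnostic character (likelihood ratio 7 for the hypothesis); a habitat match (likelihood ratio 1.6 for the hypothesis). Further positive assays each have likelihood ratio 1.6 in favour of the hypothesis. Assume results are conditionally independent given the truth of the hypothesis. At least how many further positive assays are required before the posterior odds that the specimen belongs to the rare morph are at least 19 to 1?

13

Prior odds = 0.0051/0.9949 = 51/9949.
Combined Bayes factor of the evidence already in hand = 7 × 1.6 = 11.2.
Odds after that evidence = (51/9949) × 11.2 = 2856/49745.
Target odds = 19.
Need 1.6ⁿ ≥ 19 ÷ (2856/49745) = 945155/2856.
1.6¹² ≈281.475 falls short of 945155/2856 but 1.6¹³ ≈450.36 reaches it, so n = 13.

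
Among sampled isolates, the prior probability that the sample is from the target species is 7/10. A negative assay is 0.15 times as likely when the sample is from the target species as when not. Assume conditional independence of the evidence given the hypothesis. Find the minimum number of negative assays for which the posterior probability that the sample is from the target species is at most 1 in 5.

Prior odds: 0.7 ÷ 0.3 = 7/3.
Likelihood ratio per negative assay = 0.15.
Target posterior odds = 0.2/0.8 = 0.25.
Require 0.15ⁿ ≤ 0.25 ÷ (7/3) = 3/28.
0.15¹ = 0.15 is still above 3/28 but 0.15² = 0.0225 is at or below it, so n = 2.

2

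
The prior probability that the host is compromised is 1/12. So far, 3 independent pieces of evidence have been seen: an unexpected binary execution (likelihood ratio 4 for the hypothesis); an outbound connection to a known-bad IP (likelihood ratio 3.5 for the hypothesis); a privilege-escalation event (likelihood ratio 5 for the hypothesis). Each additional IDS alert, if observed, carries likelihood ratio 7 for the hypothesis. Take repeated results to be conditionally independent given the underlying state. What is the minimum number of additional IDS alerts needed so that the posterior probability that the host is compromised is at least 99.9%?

Prior odds = (1/12)/(11/12) = 1/11.
Combined Bayes factor of the evidence already in hand = 4 × 3.5 × 5 = 70.
Odds after that evidence = (1/11) × 70 = 70/11.
Target odds = 0.999/0.001 = 999.
Need 7ⁿ ≥ 999 ÷ (70/11) = 10989/70.
7² = 49 falls short of 10989/70 but 7³ = 343 reaches it, so n = 3.

3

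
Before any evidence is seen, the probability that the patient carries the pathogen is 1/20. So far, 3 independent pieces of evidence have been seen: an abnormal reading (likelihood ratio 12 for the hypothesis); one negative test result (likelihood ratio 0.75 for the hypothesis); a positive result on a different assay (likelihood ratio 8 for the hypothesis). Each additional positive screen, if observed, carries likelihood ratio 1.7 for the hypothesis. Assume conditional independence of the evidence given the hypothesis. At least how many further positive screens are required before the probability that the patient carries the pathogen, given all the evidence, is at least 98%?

Prior odds = 0.05/0.95 = 1/19.
Combined Bayes factor of the evidence already in hand = 12 × 0.75 × 8 = 72.
Odds after that evidence = (1/19) × 72 = 72/19.
Target odds = 0.98/0.02 = 49.
Need 1.7ⁿ ≥ 49 ÷ (72/19) = 931/72.
1.7⁴ = 8.3521 falls short of 931/72 but 1.7⁵ = 1419857/100000 reaches it, so n = 5.

5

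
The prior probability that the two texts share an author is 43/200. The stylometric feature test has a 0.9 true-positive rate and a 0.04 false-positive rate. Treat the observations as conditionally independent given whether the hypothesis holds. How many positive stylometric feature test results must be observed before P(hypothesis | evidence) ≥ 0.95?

2

Prior odds = 0.215/0.785 = 43/157.
Likelihood ratio of a positive result = 0.9/0.04 = 22.5.
Target posterior odds = 0.95/0.05 = 19.
Require 22.5ⁿ ≥ 19 ÷ (43/157) = 2983/43.
22.5¹ = 22.5 falls short of 2983/43 but 22.5² = 506.25 reaches it, so n = 2.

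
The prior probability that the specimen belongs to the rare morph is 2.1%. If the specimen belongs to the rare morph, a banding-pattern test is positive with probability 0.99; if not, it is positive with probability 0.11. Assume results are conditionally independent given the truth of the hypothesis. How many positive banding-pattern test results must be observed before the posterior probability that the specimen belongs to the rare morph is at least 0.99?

Prior odds: 0.021 ÷ 0.979 = 21/979.
Likelihood ratio of a positive = 0.99/0.11 = 9.
Target posterior odds = 0.99/0.01 = 99.
Require 9ⁿ ≥ 99 ÷ (21/979) = 32307/7.
9³ = 729 falls short of 32307/7 but 9⁴ = 6561 reaches it, so n = 4.

4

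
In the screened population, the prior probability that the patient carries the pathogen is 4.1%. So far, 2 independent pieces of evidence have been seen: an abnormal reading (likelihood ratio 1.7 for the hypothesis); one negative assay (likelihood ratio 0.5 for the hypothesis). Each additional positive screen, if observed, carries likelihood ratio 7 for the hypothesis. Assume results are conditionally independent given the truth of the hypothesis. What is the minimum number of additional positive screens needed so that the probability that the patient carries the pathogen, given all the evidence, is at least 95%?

4

Prior odds = 0.041/0.959 = 41/959.
Combined Bayes factor of the evidence already in hand = 1.7 × 0.5 = 0.85.
Odds after that evidence = (41/959) × 0.85 = 697/19180.
Target odds = 0.95/0.05 = 19.
Need 7ⁿ ≥ 19 ÷ (697/19180) = 364420/697.
7³ = 343 falls short of 364420/697 but 7⁴ = 2401 reaches it, so n = 4.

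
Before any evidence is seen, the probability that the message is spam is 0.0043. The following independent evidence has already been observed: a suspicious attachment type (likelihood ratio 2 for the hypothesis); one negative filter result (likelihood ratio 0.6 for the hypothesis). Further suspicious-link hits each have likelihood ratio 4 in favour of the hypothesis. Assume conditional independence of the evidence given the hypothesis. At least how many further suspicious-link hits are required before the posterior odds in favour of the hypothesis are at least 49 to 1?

7

Prior odds = 0.0043/0.9957 = 43/9957.
Combined Bayes factor of the evidence already in hand = 2 × 0.6 = 1.2.
Odds after that evidence = (43/9957) × 1.2 = 86/16595.
Target odds = 49.
Need 4ⁿ ≥ 49 ÷ (86/16595) = 813155/86.
4⁶ = 4096 falls short of 813155/86 but 4⁷ = 16384 reaches it, so n = 7.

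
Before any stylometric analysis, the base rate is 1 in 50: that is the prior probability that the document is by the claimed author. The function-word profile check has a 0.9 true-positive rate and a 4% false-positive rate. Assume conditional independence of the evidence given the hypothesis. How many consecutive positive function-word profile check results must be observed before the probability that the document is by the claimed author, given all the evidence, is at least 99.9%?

4

Prior odds: 0.02 ÷ 0.98 = 1/49.
Likelihood ratio of a positive result = 0.9/0.04 = 22.5.
Target posterior odds = 0.999/0.001 = 999.
Need (1/49) × 22.5ⁿ ≥ 999, i.e. 22.5ⁿ ≥ 48951.
22.5³ = 11390.625 falls short of 48951 but 22.5⁴ = 256289.0625 reaches it, so n = 4.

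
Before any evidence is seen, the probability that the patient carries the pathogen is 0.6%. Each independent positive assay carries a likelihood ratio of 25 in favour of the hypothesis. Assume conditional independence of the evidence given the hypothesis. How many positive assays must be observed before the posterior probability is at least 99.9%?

4

Prior odds = 0.006/0.994 = 3/497.
Likelihood ratio per positive assay = 25.
Target posterior odds = 0.999/0.001 = 999.
Require 25ⁿ ≥ 999 ÷ (3/497) = 165501.
25³ = 15625 falls short of 165501 but 25⁴ = 390625 reaches it, so n = 4.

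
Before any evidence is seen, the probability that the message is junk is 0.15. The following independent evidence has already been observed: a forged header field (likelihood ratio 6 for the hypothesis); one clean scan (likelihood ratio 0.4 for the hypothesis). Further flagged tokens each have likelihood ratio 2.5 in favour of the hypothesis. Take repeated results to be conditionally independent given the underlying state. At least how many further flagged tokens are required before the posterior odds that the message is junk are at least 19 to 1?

5

Prior odds = 0.15/0.85 = 3/17.
Combined Bayes factor of the evidence already in hand = 6 × 0.4 = 2.4.
Odds after that evidence = (3/17) × 2.4 = 36/85.
Target odds = 19.
Need 2.5ⁿ ≥ 19 ÷ (36/85) = 1615/36.
2.5⁴ = 39.0625 falls short of 1615/36 but 2.5⁵ = 97.65625 reaches it, so n = 5.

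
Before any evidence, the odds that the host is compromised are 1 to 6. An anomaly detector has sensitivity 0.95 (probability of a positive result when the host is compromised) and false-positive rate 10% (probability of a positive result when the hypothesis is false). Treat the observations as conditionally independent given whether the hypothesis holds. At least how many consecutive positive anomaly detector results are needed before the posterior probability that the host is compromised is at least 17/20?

Prior odds = 1/6.
Likelihood ratio of a positive result = 0.95/0.1 = 9.5.
Target odds: 0.85 ÷ 0.15 = 17/3.
Need (1/6) × 9.5ⁿ ≥ 17/3, i.e. 9.5ⁿ ≥ 34.
9.5¹ = 9.5 falls short of 34 but 9.5² = 90.25 reaches it, so n = 2.

2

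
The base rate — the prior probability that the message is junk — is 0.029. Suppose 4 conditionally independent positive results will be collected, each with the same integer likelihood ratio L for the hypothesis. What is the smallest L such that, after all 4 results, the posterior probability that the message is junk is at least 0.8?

Prior odds = 0.029/0.971 = 29/971.
Target odds = 0.8/0.2 = 4.
Need L⁴ ≥ 4 ÷ (29/971) = 3884/29.
3⁴ = 81 < 3884/29 ≤ 256 = 4⁴, so L = 4.

4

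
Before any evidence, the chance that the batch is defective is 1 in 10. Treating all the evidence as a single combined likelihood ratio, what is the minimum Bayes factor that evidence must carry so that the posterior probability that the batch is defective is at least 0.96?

Prior odds = 0.1/0.9 = 1/9.
Target odds = 0.96/0.04 = 24.
Required Bayes factor = 24 ÷ (1/9) = 216.

216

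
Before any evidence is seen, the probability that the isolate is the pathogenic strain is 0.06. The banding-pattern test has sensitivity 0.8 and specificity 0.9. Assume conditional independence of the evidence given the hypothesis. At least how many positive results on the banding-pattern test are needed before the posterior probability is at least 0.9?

3

Prior odds: 0.06 ÷ 0.94 = 3/47.
False-positive rate = 1 − 0.9 = 0.1; likelihood ratio of a positive = 0.8/0.1 = 8.
Target posterior odds = 0.9/0.1 = 9.
Require 8ⁿ ≥ 9 ÷ (3/47) = 141.
8² = 64 falls short of 141 but 8³ = 512 reaches it, so n = 3.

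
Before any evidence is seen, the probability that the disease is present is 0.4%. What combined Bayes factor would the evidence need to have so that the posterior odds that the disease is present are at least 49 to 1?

Prior odds = 0.004/0.996 = 1/249.
Target odds = 49.
Required Bayes factor = 49 ÷ (1/249) = 12201.

12201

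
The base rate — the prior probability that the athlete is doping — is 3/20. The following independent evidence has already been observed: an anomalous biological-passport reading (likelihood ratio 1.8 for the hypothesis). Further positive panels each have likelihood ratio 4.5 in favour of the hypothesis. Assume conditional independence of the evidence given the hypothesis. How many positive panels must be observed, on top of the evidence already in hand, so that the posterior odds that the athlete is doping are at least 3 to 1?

2

Prior odds = 0.15/0.85 = 3/17.
Bayes factor of the evidence already in hand = 1.8.
Odds after that evidence = (3/17) × 1.8 = 27/85.
Target odds = 3.
Need 4.5ⁿ ≥ 3 ÷ (27/85) = 85/9.
4.5¹ = 4.5 falls short of 85/9 but 4.5² = 20.25 reaches it, so n = 2.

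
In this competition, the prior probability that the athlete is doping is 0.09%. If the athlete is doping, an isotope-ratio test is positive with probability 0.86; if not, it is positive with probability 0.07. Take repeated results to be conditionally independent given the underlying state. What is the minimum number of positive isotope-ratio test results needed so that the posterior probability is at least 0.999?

6

Prior odds: 0.0009 ÷ 0.9991 = 9/9991.
Likelihood ratio of a positive = 0.86/0.07 = 86/7.
Target posterior odds = 0.999/0.001 = 999.
Need (9/9991) × (86/7)ⁿ ≥ 999, i.e. (86/7)ⁿ ≥ 1109001.
(86/7)⁵ ≈279899 falls short of 1109001 but (86/7)⁶ ≈3.43876e+06 reaches it, so n = 6.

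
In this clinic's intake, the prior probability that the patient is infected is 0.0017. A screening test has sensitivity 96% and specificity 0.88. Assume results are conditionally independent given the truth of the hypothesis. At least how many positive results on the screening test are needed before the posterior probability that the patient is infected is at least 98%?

5

Prior odds: 0.0017 ÷ 0.9983 = 17/9983.
False-positive rate = 1 − 0.88 = 0.12; likelihood ratio of a positive = 0.96/0.12 = 8.
Target posterior odds = 0.98/0.02 = 49.
Require 8ⁿ ≥ 49 ÷ (17/9983) = 489167/17.
8⁴ = 4096 falls short of 489167/17 but 8⁵ = 32768 reaches it, so n = 5.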